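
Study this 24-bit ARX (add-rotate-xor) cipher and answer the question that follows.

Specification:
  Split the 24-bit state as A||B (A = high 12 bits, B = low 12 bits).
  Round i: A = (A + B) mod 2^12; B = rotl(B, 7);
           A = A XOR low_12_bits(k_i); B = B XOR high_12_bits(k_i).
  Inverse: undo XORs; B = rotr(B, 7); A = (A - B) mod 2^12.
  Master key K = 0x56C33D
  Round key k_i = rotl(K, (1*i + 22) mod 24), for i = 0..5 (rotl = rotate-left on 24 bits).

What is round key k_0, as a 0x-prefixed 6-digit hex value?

0x55B0CF

K = 0x56C33D
k_0 = rotl(K, (1*0+22) mod 24) = rotl(K, 22) = 0x55B0CF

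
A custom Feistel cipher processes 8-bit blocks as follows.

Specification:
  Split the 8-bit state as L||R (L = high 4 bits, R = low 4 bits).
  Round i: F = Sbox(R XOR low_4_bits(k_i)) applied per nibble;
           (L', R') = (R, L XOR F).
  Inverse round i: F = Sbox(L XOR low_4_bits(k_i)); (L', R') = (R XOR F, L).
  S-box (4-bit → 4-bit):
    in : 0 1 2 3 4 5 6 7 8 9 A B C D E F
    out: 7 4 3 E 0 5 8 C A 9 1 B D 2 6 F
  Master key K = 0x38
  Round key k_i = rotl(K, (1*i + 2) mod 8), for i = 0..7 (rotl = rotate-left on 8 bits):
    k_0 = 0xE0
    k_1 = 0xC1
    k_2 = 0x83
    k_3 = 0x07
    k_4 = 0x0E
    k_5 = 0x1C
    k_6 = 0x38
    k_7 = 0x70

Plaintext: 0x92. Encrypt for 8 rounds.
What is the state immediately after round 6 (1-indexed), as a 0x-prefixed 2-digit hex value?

s_0 = plaintext = 0x92
s_1 = Round(s_0, k_0) = 0x2A
s_2 = Round(s_1, k_1) = 0xA9
s_3 = Round(s_2, k_2) = 0x9B
s_4 = Round(s_3, k_3) = 0xB4
s_5 = Round(s_4, k_4) = 0x4A
s_6 = Round(s_5, k_5) = 0xAC
s_7 = Round(s_6, k_6) = 0xCA
s_8 = Round(s_7, k_7) = 0xAD

0xAC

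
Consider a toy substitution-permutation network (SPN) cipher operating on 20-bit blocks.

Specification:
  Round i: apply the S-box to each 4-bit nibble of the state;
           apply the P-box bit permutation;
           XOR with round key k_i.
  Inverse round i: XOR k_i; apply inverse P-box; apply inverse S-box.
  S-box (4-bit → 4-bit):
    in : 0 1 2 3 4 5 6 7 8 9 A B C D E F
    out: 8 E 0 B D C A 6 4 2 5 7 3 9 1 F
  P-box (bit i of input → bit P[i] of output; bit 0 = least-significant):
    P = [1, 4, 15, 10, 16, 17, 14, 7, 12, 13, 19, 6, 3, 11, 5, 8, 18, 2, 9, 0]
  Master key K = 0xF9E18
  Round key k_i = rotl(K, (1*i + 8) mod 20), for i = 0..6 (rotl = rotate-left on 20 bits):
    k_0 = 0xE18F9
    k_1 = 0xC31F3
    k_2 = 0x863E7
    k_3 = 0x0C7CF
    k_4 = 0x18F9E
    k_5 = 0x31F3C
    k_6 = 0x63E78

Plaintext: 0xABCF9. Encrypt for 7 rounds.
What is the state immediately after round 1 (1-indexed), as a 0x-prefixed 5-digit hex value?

s_0 = plaintext = 0xABCF9
s_1 = Round(s_0, k_0) = 0x96241
s_2 = Round(s_1, k_1) = 0xDFC67
s_3 = Round(s_2, k_2) = 0xEDA5E
s_4 = Round(s_3, k_3) = 0xC9645
s_5 = Round(s_4, k_4) = 0x4635A
s_6 = Round(s_5, k_5) = 0x7E4FF
s_7 = Round(s_6, k_6) = 0xDE8A6

0x96241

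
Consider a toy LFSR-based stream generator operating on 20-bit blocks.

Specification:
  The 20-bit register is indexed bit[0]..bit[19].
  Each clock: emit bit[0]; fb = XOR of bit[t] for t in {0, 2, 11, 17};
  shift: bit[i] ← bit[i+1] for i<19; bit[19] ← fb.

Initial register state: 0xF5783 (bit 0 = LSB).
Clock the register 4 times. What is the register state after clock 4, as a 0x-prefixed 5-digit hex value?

0xEF578

reg_0 = 0xF5783
clock 1: out=1, reg = 0x7ABC1
clock 2: out=1, reg = 0xBD5E0
clock 3: out=0, reg = 0xDEAF0
clock 4: out=0, reg = 0xEF578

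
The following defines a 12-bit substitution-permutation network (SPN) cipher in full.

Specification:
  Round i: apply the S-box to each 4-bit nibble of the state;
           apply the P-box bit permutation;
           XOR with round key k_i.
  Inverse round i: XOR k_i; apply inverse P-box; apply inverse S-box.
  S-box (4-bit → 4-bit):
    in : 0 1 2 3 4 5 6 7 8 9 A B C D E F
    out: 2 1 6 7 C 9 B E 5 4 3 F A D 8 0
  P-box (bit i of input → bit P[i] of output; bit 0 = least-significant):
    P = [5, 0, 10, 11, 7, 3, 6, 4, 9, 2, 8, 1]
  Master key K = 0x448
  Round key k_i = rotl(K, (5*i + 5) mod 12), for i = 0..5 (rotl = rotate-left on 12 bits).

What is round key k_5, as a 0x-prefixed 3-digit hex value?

0x211

K = 0x448
k_0 = rotl(K, (5*0+5) mod 12) = rotl(K, 5) = 0x908
k_1 = rotl(K, (5*1+5) mod 12) = rotl(K, 10) = 0x112
k_2 = rotl(K, (5*2+5) mod 12) = rotl(K, 3) = 0x242
k_3 = rotl(K, (5*3+5) mod 12) = rotl(K, 8) = 0x844
k_4 = rotl(K, (5*4+5) mod 12) = rotl(K, 1) = 0x890
k_5 = rotl(K, (5*5+5) mod 12) = rotl(K, 6) = 0x211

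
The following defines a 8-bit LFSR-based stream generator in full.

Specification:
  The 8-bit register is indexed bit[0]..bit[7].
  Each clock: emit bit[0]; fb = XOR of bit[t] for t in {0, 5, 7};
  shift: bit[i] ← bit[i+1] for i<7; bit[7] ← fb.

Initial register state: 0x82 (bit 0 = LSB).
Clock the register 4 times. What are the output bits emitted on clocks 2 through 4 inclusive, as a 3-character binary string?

100

reg_0 = 0x82
clock 1: out=0, reg = 0xC1
clock 2: out=1, reg = 0x60
clock 3: out=0, reg = 0xB0
clock 4: out=0, reg = 0x58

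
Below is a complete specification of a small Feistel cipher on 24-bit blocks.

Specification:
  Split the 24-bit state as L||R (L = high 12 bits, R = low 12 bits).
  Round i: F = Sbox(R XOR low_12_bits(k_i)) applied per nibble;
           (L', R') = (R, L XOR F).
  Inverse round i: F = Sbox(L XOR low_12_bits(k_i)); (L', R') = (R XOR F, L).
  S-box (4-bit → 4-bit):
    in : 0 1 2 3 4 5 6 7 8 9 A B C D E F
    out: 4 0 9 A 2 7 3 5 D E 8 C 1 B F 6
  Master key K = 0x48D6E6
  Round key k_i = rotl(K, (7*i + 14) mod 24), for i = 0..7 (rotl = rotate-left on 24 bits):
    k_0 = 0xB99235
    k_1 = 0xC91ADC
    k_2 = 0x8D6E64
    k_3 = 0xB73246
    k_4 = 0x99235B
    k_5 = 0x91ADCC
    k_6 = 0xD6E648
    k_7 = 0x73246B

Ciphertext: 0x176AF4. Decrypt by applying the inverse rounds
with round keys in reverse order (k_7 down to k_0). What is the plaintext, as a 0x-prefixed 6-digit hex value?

0x7A6FAD

s_0 = ciphertext = 0x176AF4
s_1 = InvRound(s_0, k_7) = 0xDFF176
s_2 = InvRound(s_1, k_6) = 0xDB3DFF
s_3 = InvRound(s_2, k_5) = 0x9A9DB3
s_4 = InvRound(s_3, k_4) = 0x5DA9A9
s_5 = InvRound(s_4, k_3) = 0xC485DA
s_6 = InvRound(s_5, k_2) = 0xC4BC48
s_7 = InvRound(s_6, k_1) = 0xFADC4B
s_8 = InvRound(s_7, k_0) = 0x7A6FAD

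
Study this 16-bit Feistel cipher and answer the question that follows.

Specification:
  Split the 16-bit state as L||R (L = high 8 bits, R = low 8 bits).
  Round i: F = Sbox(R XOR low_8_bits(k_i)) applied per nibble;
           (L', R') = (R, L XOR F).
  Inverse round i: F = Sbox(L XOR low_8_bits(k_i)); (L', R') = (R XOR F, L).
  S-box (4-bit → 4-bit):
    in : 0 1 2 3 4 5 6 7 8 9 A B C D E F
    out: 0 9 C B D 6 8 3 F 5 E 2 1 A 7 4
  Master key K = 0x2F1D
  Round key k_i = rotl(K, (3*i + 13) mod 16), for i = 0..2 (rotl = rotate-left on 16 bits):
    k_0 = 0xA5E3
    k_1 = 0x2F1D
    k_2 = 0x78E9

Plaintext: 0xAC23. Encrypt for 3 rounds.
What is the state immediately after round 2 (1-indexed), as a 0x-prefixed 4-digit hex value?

0xBCCA

s_0 = plaintext = 0xAC23
s_1 = Round(s_0, k_0) = 0x23BC
s_2 = Round(s_1, k_1) = 0xBCCA
s_3 = Round(s_2, k_2) = 0xCA77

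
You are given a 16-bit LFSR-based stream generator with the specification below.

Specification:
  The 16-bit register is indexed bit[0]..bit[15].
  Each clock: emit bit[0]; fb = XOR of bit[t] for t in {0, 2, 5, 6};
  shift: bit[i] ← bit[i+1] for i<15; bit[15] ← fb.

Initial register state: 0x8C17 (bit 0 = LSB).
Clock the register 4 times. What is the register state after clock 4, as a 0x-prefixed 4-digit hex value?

reg_0 = 0x8C17
clock 1: out=1, reg = 0x460B
clock 2: out=1, reg = 0xA305
clock 3: out=1, reg = 0x5182
clock 4: out=0, reg = 0x28C1

0x28C1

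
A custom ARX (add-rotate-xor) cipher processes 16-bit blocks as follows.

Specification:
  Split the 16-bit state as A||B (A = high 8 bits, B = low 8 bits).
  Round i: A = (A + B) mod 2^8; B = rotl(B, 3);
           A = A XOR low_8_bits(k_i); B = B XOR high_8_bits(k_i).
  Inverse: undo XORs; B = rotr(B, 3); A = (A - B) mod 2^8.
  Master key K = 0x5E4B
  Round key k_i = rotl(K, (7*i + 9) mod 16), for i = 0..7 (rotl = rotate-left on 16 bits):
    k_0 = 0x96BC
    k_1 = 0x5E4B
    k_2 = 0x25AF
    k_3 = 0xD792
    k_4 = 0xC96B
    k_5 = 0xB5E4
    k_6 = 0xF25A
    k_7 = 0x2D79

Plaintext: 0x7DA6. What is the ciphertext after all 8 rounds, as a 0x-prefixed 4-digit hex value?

s_0 = plaintext = 0x7DA6
s_1 = Round(s_0, k_0) = 0x9FA3
s_2 = Round(s_1, k_1) = 0x0943
s_3 = Round(s_2, k_2) = 0xE33F
s_4 = Round(s_3, k_3) = 0xB02E
s_5 = Round(s_4, k_4) = 0xB5B8
s_6 = Round(s_5, k_5) = 0x8970
s_7 = Round(s_6, k_6) = 0xA371
s_8 = Round(s_7, k_7) = 0x6DA6

0x6DA6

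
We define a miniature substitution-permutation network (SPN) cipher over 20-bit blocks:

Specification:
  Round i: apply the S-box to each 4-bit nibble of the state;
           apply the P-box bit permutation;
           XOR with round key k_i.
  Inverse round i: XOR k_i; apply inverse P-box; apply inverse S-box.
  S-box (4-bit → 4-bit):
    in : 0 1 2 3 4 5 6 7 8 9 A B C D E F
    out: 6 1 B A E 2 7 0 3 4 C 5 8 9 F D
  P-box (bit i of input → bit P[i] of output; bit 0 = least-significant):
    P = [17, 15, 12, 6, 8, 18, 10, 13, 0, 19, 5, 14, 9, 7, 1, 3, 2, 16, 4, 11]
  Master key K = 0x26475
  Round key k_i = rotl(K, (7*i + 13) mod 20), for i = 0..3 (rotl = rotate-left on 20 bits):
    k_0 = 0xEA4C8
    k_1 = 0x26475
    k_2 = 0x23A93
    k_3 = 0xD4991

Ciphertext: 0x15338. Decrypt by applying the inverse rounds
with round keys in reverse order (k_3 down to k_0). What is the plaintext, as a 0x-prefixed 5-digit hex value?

s_0 = ciphertext = 0x15338
s_1 = InvRound(s_0, k_3) = 0xC2659
s_2 = InvRound(s_1, k_2) = 0xC450F
s_3 = InvRound(s_2, k_1) = 0x9A02D
s_4 = InvRound(s_3, k_0) = 0x85B0D

0x85B0D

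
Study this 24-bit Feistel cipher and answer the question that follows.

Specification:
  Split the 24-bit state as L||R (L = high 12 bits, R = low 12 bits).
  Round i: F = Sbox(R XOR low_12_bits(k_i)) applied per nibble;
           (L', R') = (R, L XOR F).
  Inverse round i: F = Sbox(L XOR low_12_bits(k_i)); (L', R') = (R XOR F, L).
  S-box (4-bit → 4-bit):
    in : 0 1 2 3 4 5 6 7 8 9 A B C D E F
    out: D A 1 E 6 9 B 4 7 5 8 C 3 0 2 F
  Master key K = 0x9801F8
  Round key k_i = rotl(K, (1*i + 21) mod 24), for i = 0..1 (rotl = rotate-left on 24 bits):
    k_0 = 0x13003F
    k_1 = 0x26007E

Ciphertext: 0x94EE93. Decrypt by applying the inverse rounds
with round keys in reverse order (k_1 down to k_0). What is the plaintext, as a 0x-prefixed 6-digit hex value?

s_0 = ciphertext = 0x94EE93
s_1 = InvRound(s_0, k_1) = 0xB7E94E
s_2 = InvRound(s_1, k_0) = 0x524B7E

0x524B7E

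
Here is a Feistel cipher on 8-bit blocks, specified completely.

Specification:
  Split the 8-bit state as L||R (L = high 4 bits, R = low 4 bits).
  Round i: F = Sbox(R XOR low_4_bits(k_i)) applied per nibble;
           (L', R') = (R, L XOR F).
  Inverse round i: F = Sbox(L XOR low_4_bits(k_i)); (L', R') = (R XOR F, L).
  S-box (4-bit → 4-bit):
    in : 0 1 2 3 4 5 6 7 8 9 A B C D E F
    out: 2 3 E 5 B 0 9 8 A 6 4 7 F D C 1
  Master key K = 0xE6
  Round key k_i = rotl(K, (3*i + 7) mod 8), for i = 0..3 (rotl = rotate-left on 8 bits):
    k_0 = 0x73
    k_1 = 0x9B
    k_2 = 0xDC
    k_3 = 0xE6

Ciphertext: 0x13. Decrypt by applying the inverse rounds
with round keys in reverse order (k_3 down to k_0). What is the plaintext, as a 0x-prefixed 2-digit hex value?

0x05

s_0 = ciphertext = 0x13
s_1 = InvRound(s_0, k_3) = 0xB1
s_2 = InvRound(s_1, k_2) = 0x9B
s_3 = InvRound(s_2, k_1) = 0x59
s_4 = InvRound(s_3, k_0) = 0x05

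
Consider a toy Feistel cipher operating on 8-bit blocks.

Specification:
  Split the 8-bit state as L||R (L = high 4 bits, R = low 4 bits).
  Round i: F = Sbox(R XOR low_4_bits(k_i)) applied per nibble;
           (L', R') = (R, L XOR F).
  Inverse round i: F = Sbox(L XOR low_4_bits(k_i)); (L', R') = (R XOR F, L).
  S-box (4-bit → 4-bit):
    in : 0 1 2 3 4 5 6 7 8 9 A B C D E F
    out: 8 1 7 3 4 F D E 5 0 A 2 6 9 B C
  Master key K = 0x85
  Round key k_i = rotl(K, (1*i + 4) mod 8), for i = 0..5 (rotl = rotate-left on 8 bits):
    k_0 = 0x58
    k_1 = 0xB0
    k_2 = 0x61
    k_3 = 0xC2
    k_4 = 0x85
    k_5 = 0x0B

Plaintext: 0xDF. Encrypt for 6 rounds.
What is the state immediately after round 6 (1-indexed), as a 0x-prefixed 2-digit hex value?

0xC7

s_0 = plaintext = 0xDF
s_1 = Round(s_0, k_0) = 0xF3
s_2 = Round(s_1, k_1) = 0x3C
s_3 = Round(s_2, k_2) = 0xCA
s_4 = Round(s_3, k_3) = 0xA9
s_5 = Round(s_4, k_4) = 0x9C
s_6 = Round(s_5, k_5) = 0xC7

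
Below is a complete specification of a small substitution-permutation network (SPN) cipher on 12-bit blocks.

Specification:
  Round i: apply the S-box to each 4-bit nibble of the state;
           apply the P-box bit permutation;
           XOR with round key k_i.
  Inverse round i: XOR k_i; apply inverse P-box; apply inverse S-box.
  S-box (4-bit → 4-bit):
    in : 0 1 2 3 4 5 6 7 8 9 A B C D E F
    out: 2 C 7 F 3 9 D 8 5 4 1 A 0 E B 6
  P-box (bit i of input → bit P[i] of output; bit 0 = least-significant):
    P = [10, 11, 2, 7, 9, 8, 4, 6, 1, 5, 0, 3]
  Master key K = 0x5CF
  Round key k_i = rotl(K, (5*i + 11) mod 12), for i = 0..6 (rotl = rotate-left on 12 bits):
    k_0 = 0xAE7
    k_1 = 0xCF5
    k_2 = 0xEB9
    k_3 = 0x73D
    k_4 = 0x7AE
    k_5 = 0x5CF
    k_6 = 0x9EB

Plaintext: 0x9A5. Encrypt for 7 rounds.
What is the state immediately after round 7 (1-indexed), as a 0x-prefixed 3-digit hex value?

s_0 = plaintext = 0x9A5
s_1 = Round(s_0, k_0) = 0xC66
s_2 = Round(s_1, k_1) = 0xA21
s_3 = Round(s_2, k_2) = 0xD2F
s_4 = Round(s_3, k_3) = 0xC00
s_5 = Round(s_4, k_4) = 0xEAE
s_6 = Round(s_5, k_5) = 0xB65
s_7 = Round(s_6, k_6) = 0xF13

0xF13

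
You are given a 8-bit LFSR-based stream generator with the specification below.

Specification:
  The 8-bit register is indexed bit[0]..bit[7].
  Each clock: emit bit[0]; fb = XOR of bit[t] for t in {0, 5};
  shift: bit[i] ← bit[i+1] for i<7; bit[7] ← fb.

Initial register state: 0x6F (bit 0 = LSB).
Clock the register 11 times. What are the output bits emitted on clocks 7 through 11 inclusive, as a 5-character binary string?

reg_0 = 0x6F
clock 1: out=1, reg = 0x37
clock 2: out=1, reg = 0x1B
clock 3: out=1, reg = 0x8D
clock 4: out=1, reg = 0xC6
clock 5: out=0, reg = 0x63
clock 6: out=1, reg = 0x31
clock 7: out=1, reg = 0x18
clock 8: out=0, reg = 0x0C
clock 9: out=0, reg = 0x06
clock 10: out=0, reg = 0x03
clock 11: out=1, reg = 0x81

10001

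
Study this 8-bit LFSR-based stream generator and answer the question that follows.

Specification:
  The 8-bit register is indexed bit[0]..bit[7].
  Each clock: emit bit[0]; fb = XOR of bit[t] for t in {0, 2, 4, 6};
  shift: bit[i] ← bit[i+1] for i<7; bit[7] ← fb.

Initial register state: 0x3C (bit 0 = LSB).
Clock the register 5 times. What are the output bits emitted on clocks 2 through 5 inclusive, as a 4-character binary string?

reg_0 = 0x3C
clock 1: out=0, reg = 0x1E
clock 2: out=0, reg = 0x0F
clock 3: out=1, reg = 0x07
clock 4: out=1, reg = 0x03
clock 5: out=1, reg = 0x81

0111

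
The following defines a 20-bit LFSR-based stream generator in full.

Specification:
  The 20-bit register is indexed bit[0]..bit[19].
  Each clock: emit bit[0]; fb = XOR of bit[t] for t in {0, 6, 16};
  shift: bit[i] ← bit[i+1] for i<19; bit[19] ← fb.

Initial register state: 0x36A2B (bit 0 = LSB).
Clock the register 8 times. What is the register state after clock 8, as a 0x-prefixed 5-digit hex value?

0x8036A

reg_0 = 0x36A2B
clock 1: out=1, reg = 0x1B515
clock 2: out=1, reg = 0x0DA8A
clock 3: out=0, reg = 0x06D45
clock 4: out=1, reg = 0x036A2
clock 5: out=0, reg = 0x01B51
clock 6: out=1, reg = 0x00DA8
clock 7: out=0, reg = 0x006D4
clock 8: out=0, reg = 0x8036A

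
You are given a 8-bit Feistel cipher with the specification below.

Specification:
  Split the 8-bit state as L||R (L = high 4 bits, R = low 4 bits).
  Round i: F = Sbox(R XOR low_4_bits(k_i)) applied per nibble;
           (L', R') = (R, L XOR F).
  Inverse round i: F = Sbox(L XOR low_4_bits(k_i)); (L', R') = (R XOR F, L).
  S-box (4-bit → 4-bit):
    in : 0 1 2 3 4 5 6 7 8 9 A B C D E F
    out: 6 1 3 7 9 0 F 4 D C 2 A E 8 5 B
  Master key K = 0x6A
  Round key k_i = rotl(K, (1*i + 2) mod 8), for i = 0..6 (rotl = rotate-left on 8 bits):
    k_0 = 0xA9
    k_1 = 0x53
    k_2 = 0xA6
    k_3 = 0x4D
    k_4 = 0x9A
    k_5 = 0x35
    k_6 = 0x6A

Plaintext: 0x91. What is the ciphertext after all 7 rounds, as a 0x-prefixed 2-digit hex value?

s_0 = plaintext = 0x91
s_1 = Round(s_0, k_0) = 0x14
s_2 = Round(s_1, k_1) = 0x45
s_3 = Round(s_2, k_2) = 0x53
s_4 = Round(s_3, k_3) = 0x30
s_5 = Round(s_4, k_4) = 0x01
s_6 = Round(s_5, k_5) = 0x19
s_7 = Round(s_6, k_6) = 0x96

0x96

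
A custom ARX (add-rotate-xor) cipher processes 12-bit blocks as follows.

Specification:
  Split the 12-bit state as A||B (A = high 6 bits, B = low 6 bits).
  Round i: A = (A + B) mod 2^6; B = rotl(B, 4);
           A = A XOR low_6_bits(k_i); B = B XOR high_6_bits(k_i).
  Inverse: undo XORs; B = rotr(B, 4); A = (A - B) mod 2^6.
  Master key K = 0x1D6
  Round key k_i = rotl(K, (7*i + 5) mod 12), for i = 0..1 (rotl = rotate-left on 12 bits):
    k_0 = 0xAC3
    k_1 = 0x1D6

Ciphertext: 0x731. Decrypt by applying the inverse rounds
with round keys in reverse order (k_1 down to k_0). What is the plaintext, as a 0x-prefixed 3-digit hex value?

s_0 = ciphertext = 0x731
s_1 = InvRound(s_0, k_1) = 0xBDB
s_2 = InvRound(s_1, k_0) = 0xA43

0xA43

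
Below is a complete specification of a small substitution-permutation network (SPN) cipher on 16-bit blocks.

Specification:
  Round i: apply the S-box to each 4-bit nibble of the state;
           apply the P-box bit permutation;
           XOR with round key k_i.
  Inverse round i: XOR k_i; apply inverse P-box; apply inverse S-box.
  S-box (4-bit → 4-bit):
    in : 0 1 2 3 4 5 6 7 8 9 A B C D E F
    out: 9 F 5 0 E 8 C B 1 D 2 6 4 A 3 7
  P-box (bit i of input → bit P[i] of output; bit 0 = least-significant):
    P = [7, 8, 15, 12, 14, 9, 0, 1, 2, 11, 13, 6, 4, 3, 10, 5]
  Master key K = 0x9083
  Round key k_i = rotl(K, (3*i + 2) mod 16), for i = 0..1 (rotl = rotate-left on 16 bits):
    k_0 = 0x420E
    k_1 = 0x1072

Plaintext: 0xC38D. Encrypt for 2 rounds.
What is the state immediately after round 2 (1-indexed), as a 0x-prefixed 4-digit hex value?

s_0 = plaintext = 0xC38D
s_1 = Round(s_0, k_0) = 0x170E
s_2 = Round(s_1, k_1) = 0x5D8C

0x5D8C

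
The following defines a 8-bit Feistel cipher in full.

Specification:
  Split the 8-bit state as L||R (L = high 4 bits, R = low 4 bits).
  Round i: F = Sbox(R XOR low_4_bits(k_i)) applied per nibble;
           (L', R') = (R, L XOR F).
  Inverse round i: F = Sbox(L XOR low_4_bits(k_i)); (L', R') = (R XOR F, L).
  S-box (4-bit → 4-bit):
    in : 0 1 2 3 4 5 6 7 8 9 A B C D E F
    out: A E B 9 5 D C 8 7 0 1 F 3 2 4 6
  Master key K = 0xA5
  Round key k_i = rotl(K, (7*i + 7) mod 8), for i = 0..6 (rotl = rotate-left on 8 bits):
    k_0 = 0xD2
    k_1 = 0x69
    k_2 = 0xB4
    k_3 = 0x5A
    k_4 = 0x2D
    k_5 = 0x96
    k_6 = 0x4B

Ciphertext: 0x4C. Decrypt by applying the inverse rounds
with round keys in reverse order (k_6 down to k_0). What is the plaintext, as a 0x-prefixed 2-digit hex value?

s_0 = ciphertext = 0x4C
s_1 = InvRound(s_0, k_6) = 0xA4
s_2 = InvRound(s_1, k_5) = 0x7A
s_3 = InvRound(s_2, k_4) = 0xB7
s_4 = InvRound(s_3, k_3) = 0x9B
s_5 = InvRound(s_4, k_2) = 0x99
s_6 = InvRound(s_5, k_1) = 0x39
s_7 = InvRound(s_6, k_0) = 0x73

0x73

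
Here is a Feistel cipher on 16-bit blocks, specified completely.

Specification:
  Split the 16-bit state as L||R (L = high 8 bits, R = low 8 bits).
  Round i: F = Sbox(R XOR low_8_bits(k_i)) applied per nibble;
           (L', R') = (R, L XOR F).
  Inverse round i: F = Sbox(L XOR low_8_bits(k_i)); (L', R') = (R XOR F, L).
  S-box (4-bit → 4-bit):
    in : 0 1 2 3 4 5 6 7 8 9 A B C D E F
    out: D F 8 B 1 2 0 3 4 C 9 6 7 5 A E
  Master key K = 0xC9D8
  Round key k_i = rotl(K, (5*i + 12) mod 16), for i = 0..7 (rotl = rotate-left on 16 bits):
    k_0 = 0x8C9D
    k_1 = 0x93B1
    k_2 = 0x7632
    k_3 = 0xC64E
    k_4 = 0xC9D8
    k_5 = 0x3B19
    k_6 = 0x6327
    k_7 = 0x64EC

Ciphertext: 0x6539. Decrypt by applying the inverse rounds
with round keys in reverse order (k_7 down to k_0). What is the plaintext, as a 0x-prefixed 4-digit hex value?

0xFE01

s_0 = ciphertext = 0x6539
s_1 = InvRound(s_0, k_7) = 0x7565
s_2 = InvRound(s_1, k_6) = 0x4D75
s_3 = InvRound(s_2, k_5) = 0x544D
s_4 = InvRound(s_3, k_4) = 0x0A54
s_5 = InvRound(s_4, k_3) = 0x450A
s_6 = InvRound(s_5, k_2) = 0x3945
s_7 = InvRound(s_6, k_1) = 0x0139
s_8 = InvRound(s_7, k_0) = 0xFE01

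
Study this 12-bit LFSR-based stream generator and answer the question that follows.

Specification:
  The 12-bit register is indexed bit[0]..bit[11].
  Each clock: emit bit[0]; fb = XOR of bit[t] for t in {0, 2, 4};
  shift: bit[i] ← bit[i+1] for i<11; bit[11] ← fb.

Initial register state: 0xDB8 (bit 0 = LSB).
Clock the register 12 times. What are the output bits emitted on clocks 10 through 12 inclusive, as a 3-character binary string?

reg_0 = 0xDB8
clock 1: out=0, reg = 0xEDC
clock 2: out=0, reg = 0x76E
clock 3: out=0, reg = 0xBB7
clock 4: out=1, reg = 0xDDB
clock 5: out=1, reg = 0x6ED
clock 6: out=1, reg = 0x376
clock 7: out=0, reg = 0x1BB
clock 8: out=1, reg = 0x0DD
clock 9: out=1, reg = 0x86E
clock 10: out=0, reg = 0xC37
clock 11: out=1, reg = 0xE1B
clock 12: out=1, reg = 0x70D

011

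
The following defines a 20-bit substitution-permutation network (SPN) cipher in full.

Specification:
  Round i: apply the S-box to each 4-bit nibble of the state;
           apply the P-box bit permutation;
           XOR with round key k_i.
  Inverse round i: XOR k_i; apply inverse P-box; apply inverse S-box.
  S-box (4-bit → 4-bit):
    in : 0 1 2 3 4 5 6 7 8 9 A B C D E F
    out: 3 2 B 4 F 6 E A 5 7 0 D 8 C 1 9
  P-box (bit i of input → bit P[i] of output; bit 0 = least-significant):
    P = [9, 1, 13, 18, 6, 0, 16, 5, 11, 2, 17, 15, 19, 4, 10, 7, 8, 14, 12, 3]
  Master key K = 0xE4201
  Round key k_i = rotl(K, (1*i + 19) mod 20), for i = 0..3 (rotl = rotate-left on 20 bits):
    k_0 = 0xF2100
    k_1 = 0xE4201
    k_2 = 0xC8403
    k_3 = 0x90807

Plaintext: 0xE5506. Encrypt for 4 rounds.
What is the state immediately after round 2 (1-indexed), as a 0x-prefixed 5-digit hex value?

0x19B16

s_0 = plaintext = 0xE5506
s_1 = Round(s_0, k_0) = 0x90457
s_2 = Round(s_1, k_1) = 0x19B16
s_3 = Round(s_2, k_2) = 0x26810
s_4 = Round(s_3, k_3) = 0xB479C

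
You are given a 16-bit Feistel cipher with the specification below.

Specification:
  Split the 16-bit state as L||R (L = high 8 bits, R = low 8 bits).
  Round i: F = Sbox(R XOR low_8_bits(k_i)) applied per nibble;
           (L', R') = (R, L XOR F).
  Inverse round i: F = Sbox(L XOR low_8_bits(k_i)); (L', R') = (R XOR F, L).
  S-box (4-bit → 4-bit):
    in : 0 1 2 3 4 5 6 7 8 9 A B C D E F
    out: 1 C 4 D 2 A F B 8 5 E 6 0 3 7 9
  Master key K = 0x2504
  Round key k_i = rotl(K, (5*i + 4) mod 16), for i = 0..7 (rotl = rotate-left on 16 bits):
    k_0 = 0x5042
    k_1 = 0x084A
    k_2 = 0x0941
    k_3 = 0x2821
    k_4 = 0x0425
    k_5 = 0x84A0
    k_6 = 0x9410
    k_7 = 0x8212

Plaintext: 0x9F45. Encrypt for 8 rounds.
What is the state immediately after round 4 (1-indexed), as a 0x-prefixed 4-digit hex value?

0x992A

s_0 = plaintext = 0x9F45
s_1 = Round(s_0, k_0) = 0x4584
s_2 = Round(s_1, k_1) = 0x8442
s_3 = Round(s_2, k_2) = 0x4299
s_4 = Round(s_3, k_3) = 0x992A
s_5 = Round(s_4, k_4) = 0x2A80
s_6 = Round(s_5, k_5) = 0x806B
s_7 = Round(s_6, k_6) = 0x6B36
s_8 = Round(s_7, k_7) = 0x3629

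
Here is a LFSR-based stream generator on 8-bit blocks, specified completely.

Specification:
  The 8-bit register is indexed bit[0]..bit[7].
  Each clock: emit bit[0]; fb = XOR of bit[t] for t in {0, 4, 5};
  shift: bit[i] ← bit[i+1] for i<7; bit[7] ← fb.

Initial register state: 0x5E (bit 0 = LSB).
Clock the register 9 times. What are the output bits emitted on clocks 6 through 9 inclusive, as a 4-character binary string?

0101

reg_0 = 0x5E
clock 1: out=0, reg = 0xAF
clock 2: out=1, reg = 0x57
clock 3: out=1, reg = 0x2B
clock 4: out=1, reg = 0x15
clock 5: out=1, reg = 0x0A
clock 6: out=0, reg = 0x05
clock 7: out=1, reg = 0x82
clock 8: out=0, reg = 0x41
clock 9: out=1, reg = 0xA0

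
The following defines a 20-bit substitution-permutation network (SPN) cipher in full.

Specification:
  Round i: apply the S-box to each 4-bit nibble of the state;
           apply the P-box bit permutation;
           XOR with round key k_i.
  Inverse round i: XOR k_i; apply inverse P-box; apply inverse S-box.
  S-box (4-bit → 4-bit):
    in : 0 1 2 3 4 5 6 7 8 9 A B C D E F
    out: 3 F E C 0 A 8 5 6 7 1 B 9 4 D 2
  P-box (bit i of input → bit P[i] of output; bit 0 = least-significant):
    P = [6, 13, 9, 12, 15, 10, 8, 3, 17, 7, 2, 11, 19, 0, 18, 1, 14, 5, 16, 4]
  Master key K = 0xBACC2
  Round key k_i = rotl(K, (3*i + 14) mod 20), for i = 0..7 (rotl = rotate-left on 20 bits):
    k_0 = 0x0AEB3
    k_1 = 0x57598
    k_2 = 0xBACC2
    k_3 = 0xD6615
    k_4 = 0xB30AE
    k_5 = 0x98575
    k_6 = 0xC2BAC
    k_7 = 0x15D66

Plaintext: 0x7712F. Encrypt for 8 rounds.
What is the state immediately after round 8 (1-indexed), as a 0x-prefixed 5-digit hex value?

s_0 = plaintext = 0x7712F
s_1 = Round(s_0, k_0) = 0xFC33F
s_2 = Round(s_1, k_1) = 0xD5CB6
s_3 = Round(s_2, k_2) = 0x830C9
s_4 = Round(s_3, k_3) = 0xAC4FF
s_5 = Round(s_4, k_4) = 0x354AC
s_6 = Round(s_5, k_5) = 0x81526
s_7 = Round(s_6, k_6) = 0x13607
s_8 = Round(s_7, k_7) = 0x49314

0x49314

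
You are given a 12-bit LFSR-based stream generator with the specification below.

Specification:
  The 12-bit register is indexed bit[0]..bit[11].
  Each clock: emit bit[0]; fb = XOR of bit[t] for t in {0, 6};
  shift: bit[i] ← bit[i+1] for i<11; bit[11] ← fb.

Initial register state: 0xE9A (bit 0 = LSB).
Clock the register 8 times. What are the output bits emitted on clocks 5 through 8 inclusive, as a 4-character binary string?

reg_0 = 0xE9A
clock 1: out=0, reg = 0x74D
clock 2: out=1, reg = 0x3A6
clock 3: out=0, reg = 0x1D3
clock 4: out=1, reg = 0x0E9
clock 5: out=1, reg = 0x074
clock 6: out=0, reg = 0x83A
clock 7: out=0, reg = 0x41D
clock 8: out=1, reg = 0xA0E

1001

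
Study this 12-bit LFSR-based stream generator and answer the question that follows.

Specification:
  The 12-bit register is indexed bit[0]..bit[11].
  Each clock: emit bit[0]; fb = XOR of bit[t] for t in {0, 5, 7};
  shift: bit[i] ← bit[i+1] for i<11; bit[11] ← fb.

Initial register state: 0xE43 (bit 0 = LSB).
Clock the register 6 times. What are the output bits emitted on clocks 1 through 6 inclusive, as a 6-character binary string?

110000

reg_0 = 0xE43
clock 1: out=1, reg = 0xF21
clock 2: out=1, reg = 0x790
clock 3: out=0, reg = 0xBC8
clock 4: out=0, reg = 0xDE4
clock 5: out=0, reg = 0x6F2
clock 6: out=0, reg = 0x379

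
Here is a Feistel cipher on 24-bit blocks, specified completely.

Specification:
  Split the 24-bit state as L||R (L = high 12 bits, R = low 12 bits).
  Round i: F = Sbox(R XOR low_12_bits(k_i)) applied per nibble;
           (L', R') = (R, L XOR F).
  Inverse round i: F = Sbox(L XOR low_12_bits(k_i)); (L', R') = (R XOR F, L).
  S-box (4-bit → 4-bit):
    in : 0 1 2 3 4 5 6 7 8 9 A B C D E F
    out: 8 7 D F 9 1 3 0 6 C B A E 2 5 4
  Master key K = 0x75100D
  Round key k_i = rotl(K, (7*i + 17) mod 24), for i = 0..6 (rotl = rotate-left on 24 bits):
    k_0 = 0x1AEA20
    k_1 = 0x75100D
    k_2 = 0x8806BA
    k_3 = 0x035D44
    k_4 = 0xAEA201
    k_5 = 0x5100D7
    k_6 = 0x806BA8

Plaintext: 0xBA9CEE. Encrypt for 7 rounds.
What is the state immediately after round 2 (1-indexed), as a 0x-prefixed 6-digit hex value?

0x84CA79

s_0 = plaintext = 0xBA9CEE
s_1 = Round(s_0, k_0) = 0xCEE84C
s_2 = Round(s_1, k_1) = 0x84CA79
s_3 = Round(s_2, k_2) = 0xA796A3
s_4 = Round(s_3, k_3) = 0x6A3029
s_5 = Round(s_4, k_4) = 0x029B75
s_6 = Round(s_5, k_5) = 0xB75A94
s_7 = Round(s_6, k_6) = 0xA94C8B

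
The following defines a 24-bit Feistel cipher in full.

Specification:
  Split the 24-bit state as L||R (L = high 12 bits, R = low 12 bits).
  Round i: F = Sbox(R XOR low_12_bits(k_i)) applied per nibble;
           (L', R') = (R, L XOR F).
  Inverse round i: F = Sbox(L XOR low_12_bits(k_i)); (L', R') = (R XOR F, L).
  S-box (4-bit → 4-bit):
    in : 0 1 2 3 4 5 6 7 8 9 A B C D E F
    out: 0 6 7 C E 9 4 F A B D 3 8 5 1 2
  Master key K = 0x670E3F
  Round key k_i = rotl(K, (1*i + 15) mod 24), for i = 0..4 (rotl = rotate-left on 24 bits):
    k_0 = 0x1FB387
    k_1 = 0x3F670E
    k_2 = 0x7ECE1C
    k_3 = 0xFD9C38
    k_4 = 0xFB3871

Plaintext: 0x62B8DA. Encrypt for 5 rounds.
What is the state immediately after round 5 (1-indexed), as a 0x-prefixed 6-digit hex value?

0xD3DA72

s_0 = plaintext = 0x62B8DA
s_1 = Round(s_0, k_0) = 0x8DA5BE
s_2 = Round(s_1, k_1) = 0x5BEFEA
s_3 = Round(s_2, k_2) = 0xFEA39A
s_4 = Round(s_3, k_3) = 0x39AD3D
s_5 = Round(s_4, k_4) = 0xD3DA72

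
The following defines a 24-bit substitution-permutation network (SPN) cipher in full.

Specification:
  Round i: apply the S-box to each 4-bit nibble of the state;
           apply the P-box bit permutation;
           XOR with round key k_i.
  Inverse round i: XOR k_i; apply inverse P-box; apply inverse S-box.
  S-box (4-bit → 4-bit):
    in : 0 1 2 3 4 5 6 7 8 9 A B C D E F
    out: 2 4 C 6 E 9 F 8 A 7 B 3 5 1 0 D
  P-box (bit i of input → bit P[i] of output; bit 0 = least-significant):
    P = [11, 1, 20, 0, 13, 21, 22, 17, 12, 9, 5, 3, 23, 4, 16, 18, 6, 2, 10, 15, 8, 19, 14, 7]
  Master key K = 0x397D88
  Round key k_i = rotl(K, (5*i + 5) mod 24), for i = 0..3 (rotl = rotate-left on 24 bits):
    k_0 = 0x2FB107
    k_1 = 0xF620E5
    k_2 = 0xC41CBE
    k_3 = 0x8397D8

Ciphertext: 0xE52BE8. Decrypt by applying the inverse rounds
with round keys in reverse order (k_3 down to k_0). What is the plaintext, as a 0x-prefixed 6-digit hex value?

s_0 = ciphertext = 0xE52BE8
s_1 = InvRound(s_0, k_3) = 0xE28C6D
s_2 = InvRound(s_1, k_2) = 0x758D88
s_3 = InvRound(s_2, k_1) = 0xD6C255
s_4 = InvRound(s_3, k_0) = 0x9D9B93

0x9D9B93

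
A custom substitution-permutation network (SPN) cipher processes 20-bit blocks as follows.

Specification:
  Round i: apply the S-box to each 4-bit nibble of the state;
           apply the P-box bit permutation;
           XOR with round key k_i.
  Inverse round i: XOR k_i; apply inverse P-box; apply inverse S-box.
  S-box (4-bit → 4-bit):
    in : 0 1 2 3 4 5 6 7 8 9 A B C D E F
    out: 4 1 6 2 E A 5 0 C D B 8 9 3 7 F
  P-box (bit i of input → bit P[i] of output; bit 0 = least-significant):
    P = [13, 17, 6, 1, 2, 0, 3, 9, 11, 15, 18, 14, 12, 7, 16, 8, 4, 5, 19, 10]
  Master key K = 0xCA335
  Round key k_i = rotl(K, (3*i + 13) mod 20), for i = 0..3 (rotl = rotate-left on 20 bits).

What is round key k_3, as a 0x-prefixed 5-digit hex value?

K = 0xCA335
k_0 = rotl(K, (3*0+13) mod 20) = rotl(K, 13) = 0x6B946
k_1 = rotl(K, (3*1+13) mod 20) = rotl(K, 16) = 0x5CA33
k_2 = rotl(K, (3*2+13) mod 20) = rotl(K, 19) = 0xE519A
k_3 = rotl(K, (3*3+13) mod 20) = rotl(K, 2) = 0x28CD7

0x28CD7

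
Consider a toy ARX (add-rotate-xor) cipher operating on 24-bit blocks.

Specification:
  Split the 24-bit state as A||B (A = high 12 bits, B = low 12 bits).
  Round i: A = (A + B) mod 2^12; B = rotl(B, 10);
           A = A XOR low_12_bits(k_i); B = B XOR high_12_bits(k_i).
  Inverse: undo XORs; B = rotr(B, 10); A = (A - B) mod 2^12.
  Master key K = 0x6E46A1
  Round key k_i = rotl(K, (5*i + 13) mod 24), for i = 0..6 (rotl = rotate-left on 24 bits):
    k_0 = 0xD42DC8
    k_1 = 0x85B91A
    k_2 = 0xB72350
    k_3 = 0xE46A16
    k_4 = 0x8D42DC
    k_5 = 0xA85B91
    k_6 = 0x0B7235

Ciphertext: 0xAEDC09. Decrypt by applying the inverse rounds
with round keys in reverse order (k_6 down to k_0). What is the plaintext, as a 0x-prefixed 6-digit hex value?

s_0 = ciphertext = 0xAEDC09
s_1 = InvRound(s_0, k_6) = 0x5DD2FB
s_2 = InvRound(s_1, k_5) = 0xC521FA
s_3 = InvRound(s_2, k_4) = 0x9D44BA
s_4 = InvRound(s_3, k_3) = 0x7D0BF2
s_5 = InvRound(s_4, k_2) = 0x280200
s_6 = InvRound(s_5, k_1) = 0x22C96E
s_7 = InvRound(s_6, k_0) = 0xF330B1

0xF330B1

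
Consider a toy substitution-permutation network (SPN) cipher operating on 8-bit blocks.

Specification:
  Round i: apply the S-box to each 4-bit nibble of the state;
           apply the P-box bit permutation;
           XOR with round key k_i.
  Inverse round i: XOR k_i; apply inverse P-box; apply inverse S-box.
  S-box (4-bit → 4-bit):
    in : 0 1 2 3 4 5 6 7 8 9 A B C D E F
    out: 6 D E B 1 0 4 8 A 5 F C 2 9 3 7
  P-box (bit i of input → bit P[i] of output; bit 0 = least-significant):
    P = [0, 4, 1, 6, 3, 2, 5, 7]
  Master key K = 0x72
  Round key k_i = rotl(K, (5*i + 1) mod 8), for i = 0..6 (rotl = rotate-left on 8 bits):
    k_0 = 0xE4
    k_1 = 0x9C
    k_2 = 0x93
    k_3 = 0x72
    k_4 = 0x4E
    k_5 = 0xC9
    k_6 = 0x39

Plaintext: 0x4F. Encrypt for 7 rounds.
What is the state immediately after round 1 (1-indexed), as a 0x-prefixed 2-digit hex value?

s_0 = plaintext = 0x4F
s_1 = Round(s_0, k_0) = 0xFF
s_2 = Round(s_1, k_1) = 0xA3
s_3 = Round(s_2, k_2) = 0x6E
s_4 = Round(s_3, k_3) = 0x43
s_5 = Round(s_4, k_4) = 0x17
s_6 = Round(s_5, k_5) = 0x21
s_7 = Round(s_6, k_6) = 0xDE

0xFF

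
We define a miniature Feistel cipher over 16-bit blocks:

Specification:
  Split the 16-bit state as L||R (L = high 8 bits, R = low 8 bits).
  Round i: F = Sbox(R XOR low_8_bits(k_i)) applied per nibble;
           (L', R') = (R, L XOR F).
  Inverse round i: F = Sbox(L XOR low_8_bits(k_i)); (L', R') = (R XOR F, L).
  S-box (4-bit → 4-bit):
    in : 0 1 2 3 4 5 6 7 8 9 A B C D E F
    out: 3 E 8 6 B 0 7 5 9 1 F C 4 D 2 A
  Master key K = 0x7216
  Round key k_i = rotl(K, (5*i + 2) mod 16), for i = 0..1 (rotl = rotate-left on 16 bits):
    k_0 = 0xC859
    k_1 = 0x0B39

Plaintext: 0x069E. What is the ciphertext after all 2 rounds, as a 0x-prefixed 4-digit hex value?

s_0 = plaintext = 0x069E
s_1 = Round(s_0, k_0) = 0x9E43
s_2 = Round(s_1, k_1) = 0x43C1

0x43C1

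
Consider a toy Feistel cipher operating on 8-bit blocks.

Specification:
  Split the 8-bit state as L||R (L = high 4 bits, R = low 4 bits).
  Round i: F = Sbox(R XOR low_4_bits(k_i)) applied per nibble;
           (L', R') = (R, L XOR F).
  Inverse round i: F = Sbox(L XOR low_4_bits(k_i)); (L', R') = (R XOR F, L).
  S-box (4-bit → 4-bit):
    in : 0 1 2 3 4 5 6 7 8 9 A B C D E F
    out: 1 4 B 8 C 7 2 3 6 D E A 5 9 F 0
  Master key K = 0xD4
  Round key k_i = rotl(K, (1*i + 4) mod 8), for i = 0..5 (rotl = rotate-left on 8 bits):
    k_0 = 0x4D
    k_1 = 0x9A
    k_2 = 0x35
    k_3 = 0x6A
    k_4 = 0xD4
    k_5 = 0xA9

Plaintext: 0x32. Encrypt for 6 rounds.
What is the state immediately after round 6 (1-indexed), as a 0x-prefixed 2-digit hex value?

0xB7

s_0 = plaintext = 0x32
s_1 = Round(s_0, k_0) = 0x23
s_2 = Round(s_1, k_1) = 0x3F
s_3 = Round(s_2, k_2) = 0xFD
s_4 = Round(s_3, k_3) = 0xDC
s_5 = Round(s_4, k_4) = 0xCB
s_6 = Round(s_5, k_5) = 0xB7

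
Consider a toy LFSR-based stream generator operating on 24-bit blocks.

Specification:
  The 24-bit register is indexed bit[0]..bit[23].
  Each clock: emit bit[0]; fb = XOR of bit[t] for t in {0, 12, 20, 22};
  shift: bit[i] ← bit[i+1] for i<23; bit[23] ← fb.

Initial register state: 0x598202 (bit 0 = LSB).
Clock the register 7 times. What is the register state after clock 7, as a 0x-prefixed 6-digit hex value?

reg_0 = 0x598202
clock 1: out=0, reg = 0x2CC101
clock 2: out=1, reg = 0x966080
clock 3: out=0, reg = 0xCB3040
clock 4: out=0, reg = 0x659820
clock 5: out=0, reg = 0x32CC10
clock 6: out=0, reg = 0x996608
clock 7: out=0, reg = 0xCCB304

0xCCB304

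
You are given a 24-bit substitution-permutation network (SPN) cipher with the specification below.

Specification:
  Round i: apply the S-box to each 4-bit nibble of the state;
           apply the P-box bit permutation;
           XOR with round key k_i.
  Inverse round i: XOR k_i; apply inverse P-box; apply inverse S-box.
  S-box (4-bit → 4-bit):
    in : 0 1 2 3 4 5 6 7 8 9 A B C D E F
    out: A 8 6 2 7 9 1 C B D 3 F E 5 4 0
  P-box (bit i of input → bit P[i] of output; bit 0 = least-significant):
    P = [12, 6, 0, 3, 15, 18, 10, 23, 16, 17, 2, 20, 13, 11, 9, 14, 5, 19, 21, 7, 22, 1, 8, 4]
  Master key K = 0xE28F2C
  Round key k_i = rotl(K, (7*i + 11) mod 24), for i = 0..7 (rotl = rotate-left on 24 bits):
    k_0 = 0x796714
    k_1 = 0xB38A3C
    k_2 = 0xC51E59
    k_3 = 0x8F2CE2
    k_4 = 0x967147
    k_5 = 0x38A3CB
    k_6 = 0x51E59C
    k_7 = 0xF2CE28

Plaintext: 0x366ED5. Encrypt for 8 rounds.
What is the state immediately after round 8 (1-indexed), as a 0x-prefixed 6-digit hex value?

0xB31820

s_0 = plaintext = 0x366ED5
s_1 = Round(s_0, k_0) = 0x79D33A
s_2 = Round(s_1, k_1) = 0x95B9CC
s_3 = Round(s_2, k_2) = 0x1071A4
s_4 = Round(s_3, k_3) = 0x93FE33
s_5 = Round(s_4, k_4) = 0xDA7013
s_6 = Round(s_5, k_5) = 0xE2E0AB
s_7 = Round(s_6, k_6) = 0x6F76D5
s_8 = Round(s_7, k_7) = 0xB31820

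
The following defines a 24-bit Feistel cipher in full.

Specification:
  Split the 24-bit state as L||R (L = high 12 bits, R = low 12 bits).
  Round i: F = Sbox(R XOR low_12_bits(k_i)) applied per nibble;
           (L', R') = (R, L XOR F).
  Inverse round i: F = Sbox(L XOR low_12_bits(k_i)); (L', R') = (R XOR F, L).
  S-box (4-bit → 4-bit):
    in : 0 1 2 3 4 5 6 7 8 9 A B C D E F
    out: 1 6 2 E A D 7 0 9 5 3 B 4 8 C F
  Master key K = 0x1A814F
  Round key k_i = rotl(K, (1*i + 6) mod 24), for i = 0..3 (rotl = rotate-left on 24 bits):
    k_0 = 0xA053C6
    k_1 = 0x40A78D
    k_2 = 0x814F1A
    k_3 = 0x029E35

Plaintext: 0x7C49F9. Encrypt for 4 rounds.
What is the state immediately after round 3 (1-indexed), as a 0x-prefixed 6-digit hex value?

s_0 = plaintext = 0x7C49F9
s_1 = Round(s_0, k_0) = 0x9F942B
s_2 = Round(s_1, k_1) = 0x42B7CE
s_3 = Round(s_2, k_2) = 0x7CEDA1
s_4 = Round(s_3, k_3) = 0xDA1994

0x7CEDA1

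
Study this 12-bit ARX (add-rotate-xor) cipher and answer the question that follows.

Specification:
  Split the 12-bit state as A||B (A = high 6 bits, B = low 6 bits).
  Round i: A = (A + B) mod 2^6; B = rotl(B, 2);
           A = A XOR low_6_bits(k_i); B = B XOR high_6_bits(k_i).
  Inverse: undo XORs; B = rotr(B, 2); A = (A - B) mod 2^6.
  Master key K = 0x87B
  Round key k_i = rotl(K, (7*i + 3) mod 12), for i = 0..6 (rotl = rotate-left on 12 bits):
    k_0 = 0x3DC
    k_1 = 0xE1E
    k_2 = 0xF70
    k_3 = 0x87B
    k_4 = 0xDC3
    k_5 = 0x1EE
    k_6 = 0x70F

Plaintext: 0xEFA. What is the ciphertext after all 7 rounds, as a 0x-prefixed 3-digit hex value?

0x181

s_0 = plaintext = 0xEFA
s_1 = Round(s_0, k_0) = 0xA64
s_2 = Round(s_1, k_1) = 0x4EA
s_3 = Round(s_2, k_2) = 0x357
s_4 = Round(s_3, k_3) = 0x7FC
s_5 = Round(s_4, k_4) = 0x604
s_6 = Round(s_5, k_5) = 0xC97
s_7 = Round(s_6, k_6) = 0x181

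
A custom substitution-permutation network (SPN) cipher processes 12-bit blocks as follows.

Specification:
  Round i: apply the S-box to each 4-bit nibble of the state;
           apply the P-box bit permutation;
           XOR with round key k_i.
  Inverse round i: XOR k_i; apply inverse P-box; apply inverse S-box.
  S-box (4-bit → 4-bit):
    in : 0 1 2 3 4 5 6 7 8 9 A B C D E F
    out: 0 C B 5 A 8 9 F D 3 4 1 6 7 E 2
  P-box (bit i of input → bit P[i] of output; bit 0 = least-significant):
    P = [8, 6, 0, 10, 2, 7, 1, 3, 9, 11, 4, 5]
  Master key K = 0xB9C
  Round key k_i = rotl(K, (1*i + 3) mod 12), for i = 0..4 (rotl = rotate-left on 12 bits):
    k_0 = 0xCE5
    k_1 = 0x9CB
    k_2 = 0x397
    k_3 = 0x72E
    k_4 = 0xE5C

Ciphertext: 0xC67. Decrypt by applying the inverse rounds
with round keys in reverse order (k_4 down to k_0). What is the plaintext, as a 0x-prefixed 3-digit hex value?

0xB03

s_0 = ciphertext = 0xC67
s_1 = InvRound(s_0, k_4) = 0x81A
s_2 = InvRound(s_1, k_3) = 0x7B6
s_3 = InvRound(s_2, k_2) = 0x501
s_4 = InvRound(s_3, k_1) = 0xFE4
s_5 = InvRound(s_4, k_0) = 0xB03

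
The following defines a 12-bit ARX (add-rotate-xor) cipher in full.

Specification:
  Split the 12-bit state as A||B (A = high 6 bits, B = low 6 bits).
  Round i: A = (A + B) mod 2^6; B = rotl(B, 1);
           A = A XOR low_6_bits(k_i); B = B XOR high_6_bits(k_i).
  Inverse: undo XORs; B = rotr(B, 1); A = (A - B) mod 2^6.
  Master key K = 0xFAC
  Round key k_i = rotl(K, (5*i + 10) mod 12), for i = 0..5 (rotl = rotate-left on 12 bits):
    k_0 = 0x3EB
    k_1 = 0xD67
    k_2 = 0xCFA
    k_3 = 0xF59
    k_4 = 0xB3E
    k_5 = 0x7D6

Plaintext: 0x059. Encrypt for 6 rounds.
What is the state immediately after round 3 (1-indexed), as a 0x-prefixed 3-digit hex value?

0xB6F

s_0 = plaintext = 0x059
s_1 = Round(s_0, k_0) = 0xC7D
s_2 = Round(s_1, k_1) = 0x24E
s_3 = Round(s_2, k_2) = 0xB6F
s_4 = Round(s_3, k_3) = 0x162
s_5 = Round(s_4, k_4) = 0x669
s_6 = Round(s_5, k_5) = 0x50C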